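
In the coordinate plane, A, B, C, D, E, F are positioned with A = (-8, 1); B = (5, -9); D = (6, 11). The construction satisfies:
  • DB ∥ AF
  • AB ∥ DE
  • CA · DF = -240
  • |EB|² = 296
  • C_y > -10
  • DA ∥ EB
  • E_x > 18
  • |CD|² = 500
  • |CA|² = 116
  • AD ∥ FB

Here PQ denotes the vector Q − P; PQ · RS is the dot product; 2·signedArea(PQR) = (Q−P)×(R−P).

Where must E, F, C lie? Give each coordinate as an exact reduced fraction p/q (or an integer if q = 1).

C = (-4, -9)
E = (19, 1)
F = (-9, -19)

1. E_x = 19  [DA ∥ EB ∩ AB ∥ DE]
2. E_y = 1  [DA ∥ EB ∩ AB ∥ DE]
   → E = (19, 1)
3. F_x = -9  [AD ∥ FB ∩ DB ∥ AF]
4. F_y = -19  [AD ∥ FB ∩ DB ∥ AF]
   → F = (-9, -19)
5. C_x = -4  [line 15·x + 30·y + 330 = 0 ∩ |CD|² = 500]
6. C_y = -9  [line 15·x + 30·y + 330 = 0 ∩ |CD|² = 500]
   → C = (-4, -9)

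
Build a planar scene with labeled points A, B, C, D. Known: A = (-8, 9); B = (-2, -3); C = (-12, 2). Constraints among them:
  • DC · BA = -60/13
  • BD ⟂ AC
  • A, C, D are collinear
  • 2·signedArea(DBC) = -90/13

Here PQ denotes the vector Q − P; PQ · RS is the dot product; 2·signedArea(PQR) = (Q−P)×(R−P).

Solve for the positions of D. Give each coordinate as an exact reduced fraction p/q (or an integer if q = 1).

D = (-152/13, 33/13)

1. D_x = -152/13  [A, C, D are collinear ∩ BD ⟂ AC]
2. D_y = 33/13  [A, C, D are collinear ∩ BD ⟂ AC]
   → D = (-152/13, 33/13)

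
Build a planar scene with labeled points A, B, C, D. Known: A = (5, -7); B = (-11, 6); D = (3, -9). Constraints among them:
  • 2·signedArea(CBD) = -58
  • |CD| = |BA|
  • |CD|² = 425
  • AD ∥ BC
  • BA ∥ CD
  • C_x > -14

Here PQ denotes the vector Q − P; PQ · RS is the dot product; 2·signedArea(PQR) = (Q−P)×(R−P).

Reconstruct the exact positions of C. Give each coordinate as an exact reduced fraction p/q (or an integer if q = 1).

1. C_x = -13  [BA ∥ CD ∩ AD ∥ BC]
2. C_y = 4  [BA ∥ CD ∩ AD ∥ BC]
   → C = (-13, 4)

C = (-13, 4)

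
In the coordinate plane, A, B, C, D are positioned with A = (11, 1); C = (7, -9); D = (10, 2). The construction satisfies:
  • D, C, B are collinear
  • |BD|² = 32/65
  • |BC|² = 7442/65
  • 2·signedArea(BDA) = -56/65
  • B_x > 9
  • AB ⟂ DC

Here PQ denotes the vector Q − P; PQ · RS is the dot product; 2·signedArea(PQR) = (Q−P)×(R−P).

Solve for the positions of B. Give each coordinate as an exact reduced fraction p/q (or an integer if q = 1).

1. B_x = 638/65  [D, C, B are collinear ∩ AB ⟂ DC]
2. B_y = 86/65  [D, C, B are collinear ∩ AB ⟂ DC]
   → B = (638/65, 86/65)

B = (638/65, 86/65)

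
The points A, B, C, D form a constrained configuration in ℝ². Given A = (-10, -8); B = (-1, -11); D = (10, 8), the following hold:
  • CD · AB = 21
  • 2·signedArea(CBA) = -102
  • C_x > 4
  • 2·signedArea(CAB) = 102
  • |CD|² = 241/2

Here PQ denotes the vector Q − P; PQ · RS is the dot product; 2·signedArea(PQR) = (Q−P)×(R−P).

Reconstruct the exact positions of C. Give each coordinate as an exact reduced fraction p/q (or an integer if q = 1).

1. C_x = 9/2  [2·signedArea(CBA) = -102 ∩ CD · AB = 21]
2. C_y = -3/2  [2·signedArea(CBA) = -102 ∩ CD · AB = 21]
   → C = (9/2, -3/2)

C = (9/2, -3/2)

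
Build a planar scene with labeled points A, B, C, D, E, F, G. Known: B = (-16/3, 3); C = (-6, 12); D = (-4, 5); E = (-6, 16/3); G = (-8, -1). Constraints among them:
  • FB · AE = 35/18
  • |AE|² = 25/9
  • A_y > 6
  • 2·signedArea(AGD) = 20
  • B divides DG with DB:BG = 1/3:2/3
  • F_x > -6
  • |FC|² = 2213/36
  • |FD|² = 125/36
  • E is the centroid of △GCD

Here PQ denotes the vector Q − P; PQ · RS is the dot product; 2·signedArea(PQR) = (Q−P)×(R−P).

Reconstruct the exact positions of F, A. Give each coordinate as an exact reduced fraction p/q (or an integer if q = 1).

A = (-6, 7)
F = (-17/3, 25/6)

1. A_x = -6  [line -6·x + 4·y + -64 = 0 ∩ |AE|² = 25/9]
2. A_y = 7  [line -6·x + 4·y + -64 = 0 ∩ |AE|² = 25/9]
   → A = (-6, 7)
3. F_y = 25/6  [FB · AE = 35/18]
4. F_x = -17/3  [|FC|² = 2213/36]
   → F = (-17/3, 25/6)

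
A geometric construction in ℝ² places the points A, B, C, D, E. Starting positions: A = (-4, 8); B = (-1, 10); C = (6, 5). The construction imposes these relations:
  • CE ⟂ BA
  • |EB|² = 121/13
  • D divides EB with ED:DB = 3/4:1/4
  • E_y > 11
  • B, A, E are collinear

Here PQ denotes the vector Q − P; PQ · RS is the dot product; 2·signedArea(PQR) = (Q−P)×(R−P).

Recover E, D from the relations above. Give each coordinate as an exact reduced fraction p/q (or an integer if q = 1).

1. E_x = 20/13  [B, A, E are collinear ∩ CE ⟂ BA]
2. E_y = 152/13  [B, A, E are collinear ∩ CE ⟂ BA]
   → E = (20/13, 152/13)
3. D_x = -19/52  [D divides EB with ED:DB = 3/4:1/4]
4. D_y = 271/26  [D divides EB with ED:DB = 3/4:1/4]
   → D = (-19/52, 271/26)

D = (-19/52, 271/26)
E = (20/13, 152/13)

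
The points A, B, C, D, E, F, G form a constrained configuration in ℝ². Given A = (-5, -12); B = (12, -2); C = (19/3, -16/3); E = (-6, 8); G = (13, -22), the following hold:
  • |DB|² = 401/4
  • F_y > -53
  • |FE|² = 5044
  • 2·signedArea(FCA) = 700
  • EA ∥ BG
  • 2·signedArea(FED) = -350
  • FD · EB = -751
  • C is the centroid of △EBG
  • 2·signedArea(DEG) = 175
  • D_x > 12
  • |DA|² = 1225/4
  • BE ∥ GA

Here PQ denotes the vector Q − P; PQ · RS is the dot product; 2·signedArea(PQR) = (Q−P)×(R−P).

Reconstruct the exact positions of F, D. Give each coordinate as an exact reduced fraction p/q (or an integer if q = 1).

D = (25/2, -12)
F = (32, -52)

1. F_x = 32  [line 20/3·x + -34/3·y + -2408/3 = 0 ∩ |FE|² = 5044]
2. F_y = -52  [line 20/3·x + -34/3·y + -2408/3 = 0 ∩ |FE|² = 5044]
   → F = (32, -52)
3. D_x = 25/2  [2·signedArea(FED) = -350 ∩ FD · EB = -751]
4. D_y = -12  [2·signedArea(FED) = -350 ∩ FD · EB = -751]
   → D = (25/2, -12)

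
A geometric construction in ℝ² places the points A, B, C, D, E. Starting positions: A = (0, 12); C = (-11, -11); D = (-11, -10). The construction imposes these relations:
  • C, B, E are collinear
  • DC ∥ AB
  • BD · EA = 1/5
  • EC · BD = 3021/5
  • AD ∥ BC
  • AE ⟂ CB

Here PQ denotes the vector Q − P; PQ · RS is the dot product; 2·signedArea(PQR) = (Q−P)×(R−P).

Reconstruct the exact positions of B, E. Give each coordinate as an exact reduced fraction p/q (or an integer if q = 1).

1. B_x = 0  [AD ∥ BC ∩ DC ∥ AB]
2. B_y = 11  [AD ∥ BC ∩ DC ∥ AB]
   → B = (0, 11)
3. E_x = 2/5  [C, B, E are collinear ∩ AE ⟂ CB]
4. E_y = 59/5  [C, B, E are collinear ∩ AE ⟂ CB]
   → E = (2/5, 59/5)

B = (0, 11)
E = (2/5, 59/5)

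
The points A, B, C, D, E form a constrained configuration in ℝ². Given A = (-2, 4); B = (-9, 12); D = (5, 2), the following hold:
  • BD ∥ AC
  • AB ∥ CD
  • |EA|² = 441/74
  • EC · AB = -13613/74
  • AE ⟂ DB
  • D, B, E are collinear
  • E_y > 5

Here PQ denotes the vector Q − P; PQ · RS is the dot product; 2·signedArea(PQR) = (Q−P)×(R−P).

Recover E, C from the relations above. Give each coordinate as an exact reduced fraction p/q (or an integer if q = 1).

C = (12, -6)
E = (-43/74, 443/74)

1. E_x = -43/74  [D, B, E are collinear ∩ AE ⟂ DB]
2. E_y = 443/74  [D, B, E are collinear ∩ AE ⟂ DB]
   → E = (-43/74, 443/74)
3. C_x = 12  [AB ∥ CD ∩ BD ∥ AC]
4. C_y = -6  [AB ∥ CD ∩ BD ∥ AC]
   → C = (12, -6)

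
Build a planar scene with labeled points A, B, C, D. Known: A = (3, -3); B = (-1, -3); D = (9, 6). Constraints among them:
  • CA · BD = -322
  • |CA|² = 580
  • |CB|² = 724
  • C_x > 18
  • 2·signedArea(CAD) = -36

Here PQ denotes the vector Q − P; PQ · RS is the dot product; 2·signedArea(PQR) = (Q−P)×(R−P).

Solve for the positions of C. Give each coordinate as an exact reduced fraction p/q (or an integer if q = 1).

C = (19, 15)

1. C_x = 19  [CA · BD = -322 ∩ 2·signedArea(CAD) = -36]
2. C_y = 15  [CA · BD = -322 ∩ 2·signedArea(CAD) = -36]
   → C = (19, 15)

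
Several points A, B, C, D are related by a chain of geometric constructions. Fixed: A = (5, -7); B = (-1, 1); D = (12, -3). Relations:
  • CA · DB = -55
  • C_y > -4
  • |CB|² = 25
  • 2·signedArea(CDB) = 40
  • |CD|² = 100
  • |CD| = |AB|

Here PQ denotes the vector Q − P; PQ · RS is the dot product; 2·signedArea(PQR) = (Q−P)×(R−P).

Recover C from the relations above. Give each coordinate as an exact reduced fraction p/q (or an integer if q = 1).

1. C_x = 2  [CA · DB = -55 ∩ 2·signedArea(CDB) = 40]
2. C_y = -3  [CA · DB = -55 ∩ 2·signedArea(CDB) = 40]
   → C = (2, -3)

C = (2, -3)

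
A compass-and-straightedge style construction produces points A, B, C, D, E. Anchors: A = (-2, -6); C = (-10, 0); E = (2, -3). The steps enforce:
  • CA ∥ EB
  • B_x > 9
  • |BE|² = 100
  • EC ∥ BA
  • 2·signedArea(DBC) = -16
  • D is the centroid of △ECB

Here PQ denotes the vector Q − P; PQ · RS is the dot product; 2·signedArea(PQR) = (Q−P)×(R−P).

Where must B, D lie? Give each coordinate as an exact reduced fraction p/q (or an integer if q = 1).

1. B_x = 10  [EC ∥ BA ∩ CA ∥ EB]
2. B_y = -9  [EC ∥ BA ∩ CA ∥ EB]
   → B = (10, -9)
3. D_x = 2/3  [D is the centroid of △ECB]
4. D_y = -4  [D is the centroid of △ECB]
   → D = (2/3, -4)

B = (10, -9)
D = (2/3, -4)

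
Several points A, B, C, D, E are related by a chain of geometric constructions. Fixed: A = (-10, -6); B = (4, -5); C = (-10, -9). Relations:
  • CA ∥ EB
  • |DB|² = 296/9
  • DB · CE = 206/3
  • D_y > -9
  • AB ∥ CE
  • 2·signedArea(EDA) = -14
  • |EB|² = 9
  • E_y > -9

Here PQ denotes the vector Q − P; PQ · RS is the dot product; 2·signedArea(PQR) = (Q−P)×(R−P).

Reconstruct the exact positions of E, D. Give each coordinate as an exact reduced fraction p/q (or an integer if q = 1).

D = (-2/3, -25/3)
E = (4, -8)

1. E_x = 4  [CA ∥ EB ∩ AB ∥ CE]
2. E_y = -8  [CA ∥ EB ∩ AB ∥ CE]
   → E = (4, -8)
3. D_x = -2/3  [DB · CE = 206/3 ∩ 2·signedArea(EDA) = -14]
4. D_y = -25/3  [DB · CE = 206/3 ∩ 2·signedArea(EDA) = -14]
   → D = (-2/3, -25/3)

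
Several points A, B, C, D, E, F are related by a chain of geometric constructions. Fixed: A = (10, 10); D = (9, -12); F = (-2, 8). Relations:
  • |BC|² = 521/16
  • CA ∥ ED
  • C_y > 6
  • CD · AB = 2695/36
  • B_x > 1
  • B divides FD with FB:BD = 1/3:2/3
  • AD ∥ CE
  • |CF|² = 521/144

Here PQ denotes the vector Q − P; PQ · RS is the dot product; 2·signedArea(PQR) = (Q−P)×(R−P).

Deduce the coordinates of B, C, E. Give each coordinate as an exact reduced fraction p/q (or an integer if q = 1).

1. B_x = 5/3  [B divides FD with FB:BD = 1/3:2/3]
2. B_y = 4/3  [B divides FD with FB:BD = 1/3:2/3]
   → B = (5/3, 4/3)
3. C_x = -13/12  [line 25/3·x + 26/3·y + -1651/36 = 0 ∩ |BC|² = 521/16]
4. C_y = 19/3  [line 25/3·x + 26/3·y + -1651/36 = 0 ∩ |BC|² = 521/16]
   → C = (-13/12, 19/3)
5. E_x = -25/12  [CA ∥ ED ∩ AD ∥ CE]
6. E_y = -47/3  [CA ∥ ED ∩ AD ∥ CE]
   → E = (-25/12, -47/3)

B = (5/3, 4/3)
C = (-13/12, 19/3)
E = (-25/12, -47/3)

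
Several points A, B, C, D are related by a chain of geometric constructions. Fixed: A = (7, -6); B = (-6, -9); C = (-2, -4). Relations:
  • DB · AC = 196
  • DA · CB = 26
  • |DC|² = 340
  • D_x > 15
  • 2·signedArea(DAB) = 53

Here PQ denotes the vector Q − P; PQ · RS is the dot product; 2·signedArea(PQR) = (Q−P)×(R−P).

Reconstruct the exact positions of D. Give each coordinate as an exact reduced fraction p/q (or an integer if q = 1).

D = (16, -8)

1. D_x = 16  [DA · CB = 26 ∩ 2·signedArea(DAB) = 53]
2. D_y = -8  [DA · CB = 26 ∩ 2·signedArea(DAB) = 53]
   → D = (16, -8)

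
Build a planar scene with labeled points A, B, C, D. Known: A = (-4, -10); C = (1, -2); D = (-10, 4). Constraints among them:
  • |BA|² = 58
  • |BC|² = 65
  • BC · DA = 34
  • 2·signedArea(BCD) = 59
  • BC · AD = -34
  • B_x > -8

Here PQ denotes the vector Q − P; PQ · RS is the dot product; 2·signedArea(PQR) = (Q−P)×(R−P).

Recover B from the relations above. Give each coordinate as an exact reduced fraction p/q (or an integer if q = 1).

B = (-7, -3)

1. B_x = -7  [BC · AD = -34 ∩ 2·signedArea(BCD) = 59]
2. B_y = -3  [BC · AD = -34 ∩ 2·signedArea(BCD) = 59]
   → B = (-7, -3)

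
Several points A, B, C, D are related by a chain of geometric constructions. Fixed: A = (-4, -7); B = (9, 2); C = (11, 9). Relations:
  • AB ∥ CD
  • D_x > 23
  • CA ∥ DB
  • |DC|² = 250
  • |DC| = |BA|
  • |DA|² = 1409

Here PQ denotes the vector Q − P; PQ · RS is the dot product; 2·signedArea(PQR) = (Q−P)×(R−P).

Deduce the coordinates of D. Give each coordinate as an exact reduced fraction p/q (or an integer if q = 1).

1. D_x = 24  [CA ∥ DB ∩ AB ∥ CD]
2. D_y = 18  [CA ∥ DB ∩ AB ∥ CD]
   → D = (24, 18)

D = (24, 18)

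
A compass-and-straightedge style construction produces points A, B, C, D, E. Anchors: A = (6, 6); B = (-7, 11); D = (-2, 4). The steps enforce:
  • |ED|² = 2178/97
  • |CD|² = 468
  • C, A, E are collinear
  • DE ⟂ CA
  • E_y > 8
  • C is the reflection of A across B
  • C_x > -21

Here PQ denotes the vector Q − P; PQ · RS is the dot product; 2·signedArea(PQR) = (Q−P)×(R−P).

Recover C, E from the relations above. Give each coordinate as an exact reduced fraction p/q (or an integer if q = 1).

C = (-20, 16)
E = (-29/97, 817/97)

1. C_x = -20  [C is the reflection of A across B]
2. C_y = 16  [C is the reflection of A across B]
   → C = (-20, 16)
3. E_x = -29/97  [C, A, E are collinear ∩ DE ⟂ CA]
4. E_y = 817/97  [C, A, E are collinear ∩ DE ⟂ CA]
   → E = (-29/97, 817/97)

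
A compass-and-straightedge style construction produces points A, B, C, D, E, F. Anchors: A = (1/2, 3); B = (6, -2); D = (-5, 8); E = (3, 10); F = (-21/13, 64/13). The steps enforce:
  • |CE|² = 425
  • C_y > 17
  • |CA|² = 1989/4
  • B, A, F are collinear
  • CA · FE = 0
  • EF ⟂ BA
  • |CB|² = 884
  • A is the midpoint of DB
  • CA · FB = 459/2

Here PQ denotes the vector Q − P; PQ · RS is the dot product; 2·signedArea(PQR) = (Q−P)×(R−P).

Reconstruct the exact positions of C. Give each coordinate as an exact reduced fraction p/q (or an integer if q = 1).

C = (-16, 18)

1. C_x = -16  [CA · FE = 0 ∩ CA · FB = 459/2]
2. C_y = 18  [CA · FE = 0 ∩ CA · FB = 459/2]
   → C = (-16, 18)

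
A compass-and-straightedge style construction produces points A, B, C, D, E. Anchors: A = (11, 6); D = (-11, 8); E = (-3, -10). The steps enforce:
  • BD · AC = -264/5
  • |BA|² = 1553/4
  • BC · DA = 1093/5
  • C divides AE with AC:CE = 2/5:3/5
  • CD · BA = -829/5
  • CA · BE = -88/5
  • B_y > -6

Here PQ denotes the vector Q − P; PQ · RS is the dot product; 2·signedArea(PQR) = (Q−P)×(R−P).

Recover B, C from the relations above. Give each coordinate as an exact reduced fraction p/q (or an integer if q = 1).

1. C_x = 27/5  [C divides AE with AC:CE = 2/5:3/5]
2. C_y = -2/5  [C divides AE with AC:CE = 2/5:3/5]
   → C = (27/5, -2/5)
3. B_x = -5  [BD · AC = -264/5 ∩ CD · BA = -829/5]
4. B_y = -11/2  [BD · AC = -264/5 ∩ CD · BA = -829/5]
   → B = (-5, -11/2)

B = (-5, -11/2)
C = (27/5, -2/5)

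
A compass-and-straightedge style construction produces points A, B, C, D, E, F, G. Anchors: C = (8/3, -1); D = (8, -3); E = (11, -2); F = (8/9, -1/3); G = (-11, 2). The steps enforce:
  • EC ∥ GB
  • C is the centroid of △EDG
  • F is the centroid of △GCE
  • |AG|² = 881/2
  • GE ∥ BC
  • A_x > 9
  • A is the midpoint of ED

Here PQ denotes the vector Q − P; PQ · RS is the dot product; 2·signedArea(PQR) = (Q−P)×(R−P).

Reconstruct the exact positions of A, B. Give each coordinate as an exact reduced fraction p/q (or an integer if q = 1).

A = (19/2, -5/2)
B = (-58/3, 3)

1. A_x = 19/2  [A is the midpoint of ED]
2. A_y = -5/2  [A is the midpoint of ED]
   → A = (19/2, -5/2)
3. B_x = -58/3  [GE ∥ BC ∩ EC ∥ GB]
4. B_y = 3  [GE ∥ BC ∩ EC ∥ GB]
   → B = (-58/3, 3)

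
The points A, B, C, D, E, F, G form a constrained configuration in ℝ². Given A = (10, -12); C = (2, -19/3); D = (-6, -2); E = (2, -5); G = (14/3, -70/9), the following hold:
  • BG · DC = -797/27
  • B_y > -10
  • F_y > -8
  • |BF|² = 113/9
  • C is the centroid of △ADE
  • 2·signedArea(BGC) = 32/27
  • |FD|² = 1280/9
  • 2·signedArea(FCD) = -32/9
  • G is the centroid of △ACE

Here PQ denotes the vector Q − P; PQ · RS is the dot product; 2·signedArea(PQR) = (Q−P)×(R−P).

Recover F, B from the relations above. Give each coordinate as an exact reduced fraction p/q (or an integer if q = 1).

1. B_x = 22/3  [2·signedArea(BGC) = 32/27 ∩ BG · DC = -797/27]
2. B_y = -29/3  [2·signedArea(BGC) = 32/27 ∩ BG · DC = -797/27]
   → B = (22/3, -29/3)
3. F_x = 14/3  [line -13/3·x + -8·y + -346/9 = 0 ∩ |BF|² = 113/9]
4. F_y = -22/3  [line -13/3·x + -8·y + -346/9 = 0 ∩ |BF|² = 113/9]
   → F = (14/3, -22/3)

B = (22/3, -29/3)
F = (14/3, -22/3)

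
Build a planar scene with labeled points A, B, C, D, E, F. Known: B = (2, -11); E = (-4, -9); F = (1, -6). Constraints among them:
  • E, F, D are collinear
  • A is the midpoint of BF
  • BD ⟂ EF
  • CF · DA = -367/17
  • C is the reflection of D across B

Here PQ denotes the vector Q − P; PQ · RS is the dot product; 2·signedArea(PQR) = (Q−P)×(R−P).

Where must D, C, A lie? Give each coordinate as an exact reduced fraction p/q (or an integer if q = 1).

1. D_x = -8/17  [E, F, D are collinear ∩ BD ⟂ EF]
2. D_y = -117/17  [E, F, D are collinear ∩ BD ⟂ EF]
   → D = (-8/17, -117/17)
3. C_x = 76/17  [C is the reflection of D across B]
4. C_y = -257/17  [C is the reflection of D across B]
   → C = (76/17, -257/17)
5. A_x = 3/2  [A is the midpoint of BF]
6. A_y = -17/2  [A is the midpoint of BF]
   → A = (3/2, -17/2)

A = (3/2, -17/2)
C = (76/17, -257/17)
D = (-8/17, -117/17)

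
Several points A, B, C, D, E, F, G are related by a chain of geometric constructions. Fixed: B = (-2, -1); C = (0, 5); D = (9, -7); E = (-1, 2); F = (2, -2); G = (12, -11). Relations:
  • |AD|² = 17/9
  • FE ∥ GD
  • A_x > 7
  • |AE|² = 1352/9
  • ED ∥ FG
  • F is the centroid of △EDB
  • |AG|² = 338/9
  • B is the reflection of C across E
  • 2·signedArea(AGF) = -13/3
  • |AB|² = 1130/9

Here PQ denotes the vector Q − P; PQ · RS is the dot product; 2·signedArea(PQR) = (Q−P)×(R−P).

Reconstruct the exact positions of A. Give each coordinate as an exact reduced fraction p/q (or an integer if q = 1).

1. A_x = 23/3  [line -9·x + -10·y + 7/3 = 0 ∩ |AE|² = 1352/9]
2. A_y = -20/3  [line -9·x + -10·y + 7/3 = 0 ∩ |AE|² = 1352/9]
   → A = (23/3, -20/3)

A = (23/3, -20/3)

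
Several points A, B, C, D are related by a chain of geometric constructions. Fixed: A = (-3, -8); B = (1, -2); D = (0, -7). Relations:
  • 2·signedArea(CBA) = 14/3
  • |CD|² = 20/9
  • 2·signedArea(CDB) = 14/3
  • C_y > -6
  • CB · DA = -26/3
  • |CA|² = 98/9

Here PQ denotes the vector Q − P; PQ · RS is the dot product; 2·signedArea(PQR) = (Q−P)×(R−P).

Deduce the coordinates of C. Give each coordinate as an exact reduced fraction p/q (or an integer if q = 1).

C = (-2/3, -17/3)

1. C_x = -2/3  [2·signedArea(CDB) = 14/3 ∩ 2·signedArea(CBA) = 14/3]
2. C_y = -17/3  [2·signedArea(CDB) = 14/3 ∩ 2·signedArea(CBA) = 14/3]
   → C = (-2/3, -17/3)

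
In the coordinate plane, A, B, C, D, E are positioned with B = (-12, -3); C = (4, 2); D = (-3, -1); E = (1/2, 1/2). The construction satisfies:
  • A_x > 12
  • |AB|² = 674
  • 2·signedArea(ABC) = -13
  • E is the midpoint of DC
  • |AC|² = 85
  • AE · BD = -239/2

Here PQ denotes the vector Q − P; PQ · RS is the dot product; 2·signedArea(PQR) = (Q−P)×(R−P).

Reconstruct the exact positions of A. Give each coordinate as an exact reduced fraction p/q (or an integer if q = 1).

1. A_x = 13  [2·signedArea(ABC) = -13 ∩ AE · BD = -239/2]
2. A_y = 4  [2·signedArea(ABC) = -13 ∩ AE · BD = -239/2]
   → A = (13, 4)

A = (13, 4)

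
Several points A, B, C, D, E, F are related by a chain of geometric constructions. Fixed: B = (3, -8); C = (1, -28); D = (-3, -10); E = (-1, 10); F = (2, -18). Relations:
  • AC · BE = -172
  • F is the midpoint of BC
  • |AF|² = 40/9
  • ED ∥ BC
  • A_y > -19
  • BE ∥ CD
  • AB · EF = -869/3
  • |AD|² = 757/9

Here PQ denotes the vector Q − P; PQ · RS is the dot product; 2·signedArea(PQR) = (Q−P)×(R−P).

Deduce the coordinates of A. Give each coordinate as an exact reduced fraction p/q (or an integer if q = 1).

A = (0, -56/3)

1. A_x = 0  [AC · BE = -172 ∩ AB · EF = -869/3]
2. A_y = -56/3  [AC · BE = -172 ∩ AB · EF = -869/3]
   → A = (0, -56/3)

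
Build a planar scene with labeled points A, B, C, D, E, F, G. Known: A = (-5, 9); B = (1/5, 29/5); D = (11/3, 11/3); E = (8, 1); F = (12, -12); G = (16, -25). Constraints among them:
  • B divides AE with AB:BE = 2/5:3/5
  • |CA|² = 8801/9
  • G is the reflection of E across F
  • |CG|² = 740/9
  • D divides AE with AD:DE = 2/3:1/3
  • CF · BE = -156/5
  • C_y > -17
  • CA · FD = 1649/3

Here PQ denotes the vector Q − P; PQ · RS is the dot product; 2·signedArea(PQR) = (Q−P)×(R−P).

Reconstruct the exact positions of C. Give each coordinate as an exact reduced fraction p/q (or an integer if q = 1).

1. C_x = 40/3  [CF · BE = -156/5 ∩ CA · FD = 1649/3]
2. C_y = -49/3  [CF · BE = -156/5 ∩ CA · FD = 1649/3]
   → C = (40/3, -49/3)

C = (40/3, -49/3)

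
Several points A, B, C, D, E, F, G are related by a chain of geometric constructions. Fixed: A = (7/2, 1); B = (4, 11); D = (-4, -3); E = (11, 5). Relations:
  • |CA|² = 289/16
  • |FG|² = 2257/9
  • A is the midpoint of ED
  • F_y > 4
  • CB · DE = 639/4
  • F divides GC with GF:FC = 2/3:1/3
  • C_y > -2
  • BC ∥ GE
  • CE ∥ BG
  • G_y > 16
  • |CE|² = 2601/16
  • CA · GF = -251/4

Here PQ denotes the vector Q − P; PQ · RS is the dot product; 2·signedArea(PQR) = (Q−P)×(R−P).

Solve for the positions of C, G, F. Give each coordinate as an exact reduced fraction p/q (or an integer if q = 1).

C = (-1/4, -1)
F = (59/12, 5)
G = (61/4, 17)

1. C_x = -1/4  [line -15·x + -8·y + -47/4 = 0 ∩ |CA|² = 289/16]
2. C_y = -1  [line -15·x + -8·y + -47/4 = 0 ∩ |CA|² = 289/16]
   → C = (-1/4, -1)
3. G_x = 61/4  [BC ∥ GE ∩ CE ∥ BG]
4. G_y = 17  [BC ∥ GE ∩ CE ∥ BG]
   → G = (61/4, 17)
5. F_x = 59/12  [CA · GF = -251/4 ∩ F divides GC with GF:FC = 2/3:1/3]
6. F_y = 5  [CA · GF = -251/4 ∩ F divides GC with GF:FC = 2/3:1/3]
   → F = (59/12, 5)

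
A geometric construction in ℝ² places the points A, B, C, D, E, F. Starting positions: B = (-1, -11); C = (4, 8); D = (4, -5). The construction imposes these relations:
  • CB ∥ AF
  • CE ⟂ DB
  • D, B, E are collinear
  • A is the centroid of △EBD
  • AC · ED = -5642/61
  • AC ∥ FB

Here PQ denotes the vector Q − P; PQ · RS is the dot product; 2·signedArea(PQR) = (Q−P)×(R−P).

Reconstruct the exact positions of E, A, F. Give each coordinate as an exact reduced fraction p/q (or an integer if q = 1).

1. E_x = 634/61  [D, B, E are collinear ∩ CE ⟂ DB]
2. E_y = 163/61  [D, B, E are collinear ∩ CE ⟂ DB]
   → E = (634/61, 163/61)
3. A_x = 817/183  [A is the centroid of △EBD]
4. A_y = -271/61  [A is the centroid of △EBD]
   → A = (817/183, -271/61)
5. F_x = -98/183  [AC ∥ FB ∩ CB ∥ AF]
6. F_y = -1430/61  [AC ∥ FB ∩ CB ∥ AF]
   → F = (-98/183, -1430/61)

A = (817/183, -271/61)
E = (634/61, 163/61)
F = (-98/183, -1430/61)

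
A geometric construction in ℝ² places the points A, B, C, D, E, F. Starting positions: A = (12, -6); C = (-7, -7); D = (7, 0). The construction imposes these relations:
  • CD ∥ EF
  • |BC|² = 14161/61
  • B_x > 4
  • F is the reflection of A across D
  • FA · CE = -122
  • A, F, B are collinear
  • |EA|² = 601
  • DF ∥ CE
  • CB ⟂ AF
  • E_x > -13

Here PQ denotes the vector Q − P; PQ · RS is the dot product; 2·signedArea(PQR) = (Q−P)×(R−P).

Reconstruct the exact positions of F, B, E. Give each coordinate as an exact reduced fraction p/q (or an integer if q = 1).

B = (287/61, 168/61)
E = (-12, -1)
F = (2, 6)

1. F_x = 2  [F is the reflection of A across D]
2. F_y = 6  [F is the reflection of A across D]
   → F = (2, 6)
3. B_x = 287/61  [A, F, B are collinear ∩ CB ⟂ AF]
4. B_y = 168/61  [A, F, B are collinear ∩ CB ⟂ AF]
   → B = (287/61, 168/61)
5. E_x = -12  [CD ∥ EF ∩ DF ∥ CE]
6. E_y = -1  [CD ∥ EF ∩ DF ∥ CE]
   → E = (-12, -1)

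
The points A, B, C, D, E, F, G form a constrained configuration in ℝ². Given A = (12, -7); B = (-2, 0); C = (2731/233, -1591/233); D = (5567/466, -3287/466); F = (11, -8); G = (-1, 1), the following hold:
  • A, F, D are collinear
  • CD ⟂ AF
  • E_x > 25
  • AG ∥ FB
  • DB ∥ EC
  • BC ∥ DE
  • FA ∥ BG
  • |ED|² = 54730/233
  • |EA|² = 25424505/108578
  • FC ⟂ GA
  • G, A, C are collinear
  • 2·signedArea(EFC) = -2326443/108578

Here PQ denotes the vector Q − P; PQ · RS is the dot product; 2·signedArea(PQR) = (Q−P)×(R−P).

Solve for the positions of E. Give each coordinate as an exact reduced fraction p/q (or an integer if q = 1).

1. E_x = 11961/466  [DB ∥ EC ∩ BC ∥ DE]
2. E_y = -6469/466  [DB ∥ EC ∩ BC ∥ DE]
   → E = (11961/466, -6469/466)

E = (11961/466, -6469/466)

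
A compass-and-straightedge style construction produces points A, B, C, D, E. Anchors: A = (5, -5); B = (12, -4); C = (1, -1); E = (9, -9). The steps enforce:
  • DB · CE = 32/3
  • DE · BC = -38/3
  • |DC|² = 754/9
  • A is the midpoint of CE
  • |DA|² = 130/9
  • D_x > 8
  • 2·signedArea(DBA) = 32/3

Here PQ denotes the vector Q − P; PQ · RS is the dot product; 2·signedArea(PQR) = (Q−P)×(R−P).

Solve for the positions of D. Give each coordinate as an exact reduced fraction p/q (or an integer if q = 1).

D = (26/3, -6)

1. D_x = 26/3  [DB · CE = 32/3 ∩ 2·signedArea(DBA) = 32/3]
2. D_y = -6  [DB · CE = 32/3 ∩ 2·signedArea(DBA) = 32/3]
   → D = (26/3, -6)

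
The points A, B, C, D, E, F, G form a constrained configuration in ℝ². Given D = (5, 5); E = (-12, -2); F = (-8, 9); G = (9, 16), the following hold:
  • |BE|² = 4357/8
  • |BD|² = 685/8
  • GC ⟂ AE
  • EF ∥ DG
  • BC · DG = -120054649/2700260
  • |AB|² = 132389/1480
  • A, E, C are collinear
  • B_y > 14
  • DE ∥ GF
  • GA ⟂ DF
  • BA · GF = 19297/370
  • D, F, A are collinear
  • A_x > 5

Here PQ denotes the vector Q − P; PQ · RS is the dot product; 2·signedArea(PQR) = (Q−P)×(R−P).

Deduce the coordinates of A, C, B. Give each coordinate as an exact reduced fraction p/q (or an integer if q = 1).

1. A_x = 1029/185  [D, F, A are collinear ∩ GA ⟂ DF]
2. A_y = 893/185  [D, F, A are collinear ∩ GA ⟂ DF]
   → A = (1029/185, 893/185)
3. C_x = 16636083/1350130  [A, E, C are collinear ∩ GC ⟂ AE]
4. C_y = 10064881/1350130  [A, E, C are collinear ∩ GC ⟂ AE]
   → C = (16636083/1350130, 10064881/1350130)
5. B_x = 19/4  [BA · GF = 19297/370 ∩ BC · DG = -120054649/2700260]
6. B_y = 57/4  [BA · GF = 19297/370 ∩ BC · DG = -120054649/2700260]
   → B = (19/4, 57/4)

A = (1029/185, 893/185)
B = (19/4, 57/4)
C = (16636083/1350130, 10064881/1350130)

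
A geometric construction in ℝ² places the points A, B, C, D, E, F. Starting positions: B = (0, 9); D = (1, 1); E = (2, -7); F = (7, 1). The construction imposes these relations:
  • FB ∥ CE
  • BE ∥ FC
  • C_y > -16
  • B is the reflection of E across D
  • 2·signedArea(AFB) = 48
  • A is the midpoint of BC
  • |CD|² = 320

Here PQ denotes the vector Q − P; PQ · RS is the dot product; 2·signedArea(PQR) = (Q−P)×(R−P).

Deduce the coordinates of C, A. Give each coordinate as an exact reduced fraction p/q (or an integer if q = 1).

1. C_x = 9  [FB ∥ CE ∩ BE ∥ FC]
2. C_y = -15  [FB ∥ CE ∩ BE ∥ FC]
   → C = (9, -15)
3. A_x = 9/2  [A is the midpoint of BC]
4. A_y = -3  [A is the midpoint of BC]
   → A = (9/2, -3)

A = (9/2, -3)
C = (9, -15)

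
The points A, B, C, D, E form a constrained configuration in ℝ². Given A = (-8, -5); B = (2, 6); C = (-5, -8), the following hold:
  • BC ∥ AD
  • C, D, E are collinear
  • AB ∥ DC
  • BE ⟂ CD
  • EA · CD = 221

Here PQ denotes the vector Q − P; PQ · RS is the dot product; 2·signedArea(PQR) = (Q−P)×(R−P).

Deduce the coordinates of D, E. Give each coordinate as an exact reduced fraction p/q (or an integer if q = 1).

1. D_x = -15  [AB ∥ DC ∩ BC ∥ AD]
2. D_y = -19  [AB ∥ DC ∩ BC ∥ AD]
   → D = (-15, -19)
3. E_x = 1135/221  [C, D, E are collinear ∩ BE ⟂ CD]
4. E_y = 696/221  [C, D, E are collinear ∩ BE ⟂ CD]
   → E = (1135/221, 696/221)

D = (-15, -19)
E = (1135/221, 696/221)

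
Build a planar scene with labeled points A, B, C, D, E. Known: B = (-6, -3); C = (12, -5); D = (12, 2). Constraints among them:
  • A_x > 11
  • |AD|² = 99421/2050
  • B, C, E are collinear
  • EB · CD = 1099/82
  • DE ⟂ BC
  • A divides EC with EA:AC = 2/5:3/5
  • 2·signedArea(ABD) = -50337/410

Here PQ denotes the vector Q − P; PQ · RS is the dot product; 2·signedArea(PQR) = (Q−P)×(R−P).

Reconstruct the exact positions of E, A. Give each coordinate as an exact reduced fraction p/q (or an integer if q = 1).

1. E_x = 921/82  [B, C, E are collinear ∩ DE ⟂ BC]
2. E_y = -403/82  [B, C, E are collinear ∩ DE ⟂ BC]
   → E = (921/82, -403/82)
3. A_x = 4731/410  [A divides EC with EA:AC = 2/5:3/5]
4. A_y = -2029/410  [A divides EC with EA:AC = 2/5:3/5]
   → A = (4731/410, -2029/410)

A = (4731/410, -2029/410)
E = (921/82, -403/82)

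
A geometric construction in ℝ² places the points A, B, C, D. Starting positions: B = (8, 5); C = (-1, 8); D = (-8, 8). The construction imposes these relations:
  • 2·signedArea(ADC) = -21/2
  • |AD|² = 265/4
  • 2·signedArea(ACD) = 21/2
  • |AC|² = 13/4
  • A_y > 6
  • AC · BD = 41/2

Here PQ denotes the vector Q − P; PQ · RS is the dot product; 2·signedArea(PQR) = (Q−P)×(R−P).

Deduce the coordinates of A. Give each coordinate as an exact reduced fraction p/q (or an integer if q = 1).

1. A_x = 0  [2·signedArea(ADC) = -21/2 ∩ AC · BD = 41/2]
2. A_y = 13/2  [2·signedArea(ADC) = -21/2 ∩ AC · BD = 41/2]
   → A = (0, 13/2)

A = (0, 13/2)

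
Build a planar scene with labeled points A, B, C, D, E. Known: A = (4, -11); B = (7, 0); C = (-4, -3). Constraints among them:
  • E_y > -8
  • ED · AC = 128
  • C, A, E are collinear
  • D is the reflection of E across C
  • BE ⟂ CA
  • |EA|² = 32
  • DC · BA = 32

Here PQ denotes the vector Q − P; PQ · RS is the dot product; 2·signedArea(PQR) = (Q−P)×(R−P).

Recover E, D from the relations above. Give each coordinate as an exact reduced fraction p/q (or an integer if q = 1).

1. E_x = 0  [C, A, E are collinear ∩ BE ⟂ CA]
2. E_y = -7  [C, A, E are collinear ∩ BE ⟂ CA]
   → E = (0, -7)
3. D_x = -8  [D is the reflection of E across C]
4. D_y = 1  [D is the reflection of E across C]
   → D = (-8, 1)

D = (-8, 1)
E = (0, -7)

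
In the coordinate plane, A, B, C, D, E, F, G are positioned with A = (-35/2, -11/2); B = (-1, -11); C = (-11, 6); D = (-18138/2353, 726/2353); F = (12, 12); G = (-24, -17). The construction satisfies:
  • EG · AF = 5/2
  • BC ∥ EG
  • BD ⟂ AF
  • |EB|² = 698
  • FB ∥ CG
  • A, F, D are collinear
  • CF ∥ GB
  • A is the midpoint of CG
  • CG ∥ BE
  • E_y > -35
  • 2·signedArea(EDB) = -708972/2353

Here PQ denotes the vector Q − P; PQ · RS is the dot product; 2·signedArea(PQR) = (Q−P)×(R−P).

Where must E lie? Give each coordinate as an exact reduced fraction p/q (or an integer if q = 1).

1. E_x = -14  [BC ∥ EG ∩ CG ∥ BE]
2. E_y = -34  [BC ∥ EG ∩ CG ∥ BE]
   → E = (-14, -34)

E = (-14, -34)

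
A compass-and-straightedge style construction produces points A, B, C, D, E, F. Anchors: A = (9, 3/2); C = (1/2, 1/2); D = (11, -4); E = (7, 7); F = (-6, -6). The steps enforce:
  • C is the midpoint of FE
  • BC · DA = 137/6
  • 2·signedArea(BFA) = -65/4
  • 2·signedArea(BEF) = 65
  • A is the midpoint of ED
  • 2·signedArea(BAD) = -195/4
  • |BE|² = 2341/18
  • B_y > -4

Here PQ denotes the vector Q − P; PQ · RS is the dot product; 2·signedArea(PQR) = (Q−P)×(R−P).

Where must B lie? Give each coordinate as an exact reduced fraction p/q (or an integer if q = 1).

B = (11/6, -19/6)

1. B_x = 11/6  [2·signedArea(BFA) = -65/4 ∩ 2·signedArea(BAD) = -195/4]
2. B_y = -19/6  [2·signedArea(BFA) = -65/4 ∩ 2·signedArea(BAD) = -195/4]
   → B = (11/6, -19/6)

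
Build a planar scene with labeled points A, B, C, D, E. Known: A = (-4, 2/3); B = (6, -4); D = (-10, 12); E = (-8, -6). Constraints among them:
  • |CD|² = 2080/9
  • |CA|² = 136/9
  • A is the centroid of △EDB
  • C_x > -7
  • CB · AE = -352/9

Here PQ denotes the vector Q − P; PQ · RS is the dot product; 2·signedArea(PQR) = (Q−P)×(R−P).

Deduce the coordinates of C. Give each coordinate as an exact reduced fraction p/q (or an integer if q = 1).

C = (-6, -8/3)

1. C_x = -6  [line 4·x + 20/3·y + 376/9 = 0 ∩ |CA|² = 136/9]
2. C_y = -8/3  [line 4·x + 20/3·y + 376/9 = 0 ∩ |CA|² = 136/9]
   → C = (-6, -8/3)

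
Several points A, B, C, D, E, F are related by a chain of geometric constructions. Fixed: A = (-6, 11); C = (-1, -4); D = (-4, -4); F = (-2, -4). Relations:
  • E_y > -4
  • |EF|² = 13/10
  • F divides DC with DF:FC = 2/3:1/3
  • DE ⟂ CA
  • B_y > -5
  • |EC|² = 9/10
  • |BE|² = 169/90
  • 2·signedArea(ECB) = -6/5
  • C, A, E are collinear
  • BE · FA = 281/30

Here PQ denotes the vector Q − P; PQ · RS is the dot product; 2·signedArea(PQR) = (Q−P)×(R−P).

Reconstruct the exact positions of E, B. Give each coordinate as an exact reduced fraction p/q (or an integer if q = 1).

B = (-7/3, -4)
E = (-13/10, -31/10)

1. E_x = -13/10  [C, A, E are collinear ∩ DE ⟂ CA]
2. E_y = -31/10  [C, A, E are collinear ∩ DE ⟂ CA]
   → E = (-13/10, -31/10)
3. B_x = -7/3  [BE · FA = 281/30 ∩ 2·signedArea(ECB) = -6/5]
4. B_y = -4  [BE · FA = 281/30 ∩ 2·signedArea(ECB) = -6/5]
   → B = (-7/3, -4)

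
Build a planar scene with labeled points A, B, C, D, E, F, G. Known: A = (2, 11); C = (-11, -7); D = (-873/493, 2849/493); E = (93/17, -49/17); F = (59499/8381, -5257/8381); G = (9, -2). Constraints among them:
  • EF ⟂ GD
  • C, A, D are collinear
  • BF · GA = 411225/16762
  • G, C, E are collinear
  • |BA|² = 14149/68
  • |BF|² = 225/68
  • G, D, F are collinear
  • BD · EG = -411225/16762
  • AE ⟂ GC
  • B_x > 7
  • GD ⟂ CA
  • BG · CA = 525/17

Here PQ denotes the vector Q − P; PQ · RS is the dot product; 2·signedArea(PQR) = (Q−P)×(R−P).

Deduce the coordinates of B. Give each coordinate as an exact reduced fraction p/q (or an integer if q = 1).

B = (123/17, -83/34)

1. B_x = 123/17  [BG · CA = 525/17 ∩ BD · EG = -411225/16762]
2. B_y = -83/34  [BG · CA = 525/17 ∩ BD · EG = -411225/16762]
   → B = (123/17, -83/34)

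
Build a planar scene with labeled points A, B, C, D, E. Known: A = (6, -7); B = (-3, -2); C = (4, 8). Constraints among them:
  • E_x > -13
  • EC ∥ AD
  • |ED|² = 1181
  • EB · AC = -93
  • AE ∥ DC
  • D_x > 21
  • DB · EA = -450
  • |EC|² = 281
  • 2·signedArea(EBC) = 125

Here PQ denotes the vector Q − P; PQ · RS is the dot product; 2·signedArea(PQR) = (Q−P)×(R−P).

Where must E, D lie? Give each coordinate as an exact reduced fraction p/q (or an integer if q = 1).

1. E_x = -12  [2·signedArea(EBC) = 125 ∩ EB · AC = -93]
2. E_y = 3  [2·signedArea(EBC) = 125 ∩ EB · AC = -93]
   → E = (-12, 3)
3. D_x = 22  [AE ∥ DC ∩ EC ∥ AD]
4. D_y = -2  [AE ∥ DC ∩ EC ∥ AD]
   → D = (22, -2)

D = (22, -2)
E = (-12, 3)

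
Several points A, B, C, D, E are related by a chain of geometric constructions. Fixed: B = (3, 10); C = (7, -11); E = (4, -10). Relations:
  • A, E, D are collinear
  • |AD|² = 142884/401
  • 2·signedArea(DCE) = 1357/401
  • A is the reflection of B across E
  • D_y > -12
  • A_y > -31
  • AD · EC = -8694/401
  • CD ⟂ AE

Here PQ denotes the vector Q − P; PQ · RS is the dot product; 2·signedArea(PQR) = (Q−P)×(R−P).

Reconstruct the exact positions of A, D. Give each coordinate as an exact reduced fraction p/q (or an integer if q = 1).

A = (5, -30)
D = (1627/401, -4470/401)

1. A_x = 5  [A is the reflection of B across E]
2. A_y = -30  [A is the reflection of B across E]
   → A = (5, -30)
3. D_x = 1627/401  [A, E, D are collinear ∩ CD ⟂ AE]
4. D_y = -4470/401  [A, E, D are collinear ∩ CD ⟂ AE]
   → D = (1627/401, -4470/401)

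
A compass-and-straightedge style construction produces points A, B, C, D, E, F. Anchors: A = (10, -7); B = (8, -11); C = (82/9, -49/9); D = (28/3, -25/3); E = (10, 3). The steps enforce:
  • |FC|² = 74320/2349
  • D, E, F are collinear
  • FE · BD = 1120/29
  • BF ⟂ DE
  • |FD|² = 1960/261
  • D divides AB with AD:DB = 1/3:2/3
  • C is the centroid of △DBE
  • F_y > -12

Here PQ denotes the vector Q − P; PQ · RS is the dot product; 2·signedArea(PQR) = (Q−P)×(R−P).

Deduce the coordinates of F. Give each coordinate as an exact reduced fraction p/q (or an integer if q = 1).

F = (266/29, -321/29)

1. F_x = 266/29  [D, E, F are collinear ∩ BF ⟂ DE]
2. F_y = -321/29  [D, E, F are collinear ∩ BF ⟂ DE]
   → F = (266/29, -321/29)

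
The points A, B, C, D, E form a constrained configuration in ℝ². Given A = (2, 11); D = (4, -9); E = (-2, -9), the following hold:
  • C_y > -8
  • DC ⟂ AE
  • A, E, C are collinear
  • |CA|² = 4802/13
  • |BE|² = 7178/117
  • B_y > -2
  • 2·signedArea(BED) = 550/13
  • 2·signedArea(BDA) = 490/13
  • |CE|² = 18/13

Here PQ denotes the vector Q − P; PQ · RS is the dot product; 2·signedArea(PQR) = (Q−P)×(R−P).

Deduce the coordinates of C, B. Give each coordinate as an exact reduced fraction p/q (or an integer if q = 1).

1. C_x = -23/13  [A, E, C are collinear ∩ DC ⟂ AE]
2. C_y = -102/13  [A, E, C are collinear ∩ DC ⟂ AE]
   → C = (-23/13, -102/13)
3. B_x = 55/39  [2·signedArea(BDA) = 490/13 ∩ 2·signedArea(BED) = 550/13]
4. B_y = -76/39  [2·signedArea(BDA) = 490/13 ∩ 2·signedArea(BED) = 550/13]
   → B = (55/39, -76/39)

B = (55/39, -76/39)
C = (-23/13, -102/13)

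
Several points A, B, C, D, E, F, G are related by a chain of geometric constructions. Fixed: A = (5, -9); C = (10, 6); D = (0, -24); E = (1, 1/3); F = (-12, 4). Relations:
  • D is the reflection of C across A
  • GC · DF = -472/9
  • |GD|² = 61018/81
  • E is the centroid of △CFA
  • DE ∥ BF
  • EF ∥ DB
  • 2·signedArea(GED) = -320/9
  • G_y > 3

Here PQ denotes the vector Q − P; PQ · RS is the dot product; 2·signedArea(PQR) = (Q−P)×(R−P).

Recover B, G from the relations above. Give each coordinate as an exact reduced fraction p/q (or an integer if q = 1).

B = (-13, -61/3)
G = (-1/3, 31/9)

1. B_x = -13  [DE ∥ BF ∩ EF ∥ DB]
2. B_y = -61/3  [DE ∥ BF ∩ EF ∥ DB]
   → B = (-13, -61/3)
3. G_x = -1/3  [GC · DF = -472/9 ∩ 2·signedArea(GED) = -320/9]
4. G_y = 31/9  [GC · DF = -472/9 ∩ 2·signedArea(GED) = -320/9]
   → G = (-1/3, 31/9)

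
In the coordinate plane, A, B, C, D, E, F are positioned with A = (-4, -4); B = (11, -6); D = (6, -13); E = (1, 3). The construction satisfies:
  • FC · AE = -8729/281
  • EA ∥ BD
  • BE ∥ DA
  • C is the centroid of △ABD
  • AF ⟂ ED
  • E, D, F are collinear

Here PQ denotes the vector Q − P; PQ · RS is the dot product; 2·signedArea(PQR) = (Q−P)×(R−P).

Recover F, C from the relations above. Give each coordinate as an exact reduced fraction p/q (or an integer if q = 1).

1. F_x = 716/281  [E, D, F are collinear ∩ AF ⟂ ED]
2. F_y = -549/281  [E, D, F are collinear ∩ AF ⟂ ED]
   → F = (716/281, -549/281)
3. C_x = 13/3  [C is the centroid of △ABD]
4. C_y = -23/3  [C is the centroid of △ABD]
   → C = (13/3, -23/3)

C = (13/3, -23/3)
F = (716/281, -549/281)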